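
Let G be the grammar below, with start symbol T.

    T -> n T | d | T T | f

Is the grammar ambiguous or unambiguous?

Ambiguous

Witness: d d d

Derivation 1: T ⇒ T T ⇒ d T ⇒ d T T ⇒ d d T ⇒ d d d
Derivation 2: T ⇒ T T ⇒ T T T ⇒ d T T ⇒ d d T ⇒ d d d

Two distinct leftmost derivations for the same string.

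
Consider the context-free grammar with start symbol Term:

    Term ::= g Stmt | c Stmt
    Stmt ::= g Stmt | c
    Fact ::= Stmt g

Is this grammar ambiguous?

(Fact is unreachable from Term, so its rules don't affect L(Term).) The reachable rules are right-linear with at most one rule per (nonterminal, next-terminal) pair. Each input token forces the next rule, so parsing is deterministic.

Unambiguous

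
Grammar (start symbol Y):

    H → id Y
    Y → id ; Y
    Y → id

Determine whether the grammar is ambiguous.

Unambiguous

Only Y is reachable from Y; ignoring the rest: Right-recursive list with a separator: after each atom, whether the separator follows determines the rule. One parse per string.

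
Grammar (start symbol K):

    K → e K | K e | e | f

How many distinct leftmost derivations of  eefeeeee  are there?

Parse trees for eefeeeee (showing first 6 of 21):
  [K e [K e [K [K [K [K [K [K f] e] e] e] e] e]]]
  [K e [K [K e [K [K [K [K [K f] e] e] e] e]] e]]
  [K e [K [K [K e [K [K [K [K f] e] e] e]] e] e]]
  [K e [K [K [K [K e [K [K [K f] e] e]] e] e] e]]
  [K e [K [K [K [K [K e [K [K f] e]] e] e] e] e]]
  [K e [K [K [K [K [K [K e [K f]] e] e] e] e] e]]

21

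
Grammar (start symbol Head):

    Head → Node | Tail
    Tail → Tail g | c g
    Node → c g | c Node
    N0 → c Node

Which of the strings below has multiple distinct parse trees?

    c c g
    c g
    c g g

c g

c c g: 1 tree
c g: 2 trees
c g g: 1 tree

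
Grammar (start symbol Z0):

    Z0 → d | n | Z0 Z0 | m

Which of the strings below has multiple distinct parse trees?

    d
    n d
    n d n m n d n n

n d n m n d n n

d: 1 tree
n d: 1 tree
n d n m n d n n: 429 trees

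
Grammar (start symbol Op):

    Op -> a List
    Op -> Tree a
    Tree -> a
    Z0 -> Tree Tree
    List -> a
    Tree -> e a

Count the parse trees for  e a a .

Parse trees for e a a:
  [Op [Tree e a] a]

1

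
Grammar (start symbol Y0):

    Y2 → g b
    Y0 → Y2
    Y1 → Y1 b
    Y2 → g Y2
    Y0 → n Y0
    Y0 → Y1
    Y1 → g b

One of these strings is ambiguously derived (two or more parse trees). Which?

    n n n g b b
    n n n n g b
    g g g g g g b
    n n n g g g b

n n n n g b

n n n g b b: 1 tree
n n n n g b: 2 trees
g g g g g g b: 1 tree
n n n g g g b: 1 tree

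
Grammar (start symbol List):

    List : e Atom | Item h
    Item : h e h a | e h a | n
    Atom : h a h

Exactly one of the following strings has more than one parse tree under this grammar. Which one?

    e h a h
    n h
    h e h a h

e h a h: 2 trees
n h: 1 tree
h e h a h: 1 tree

e h a h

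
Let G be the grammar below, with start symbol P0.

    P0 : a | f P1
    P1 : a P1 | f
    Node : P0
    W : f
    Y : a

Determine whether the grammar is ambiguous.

Only P0, P1 are reachable from P0; ignoring the rest: Restricted to the reachable nonterminals, every rule has the form A → t or A → t B, and no two rules for the same A share a first terminal. The grammar encodes a DFA — one run per string.

Unambiguous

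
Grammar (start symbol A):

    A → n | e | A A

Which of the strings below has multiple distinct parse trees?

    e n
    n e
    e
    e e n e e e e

e e n e e e e

e n: 1 tree
n e: 1 tree
e: 1 tree
e e n e e e e: 132 trees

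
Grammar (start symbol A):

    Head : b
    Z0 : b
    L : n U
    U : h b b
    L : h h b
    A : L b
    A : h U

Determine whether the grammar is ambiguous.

Ambiguous

Witness: h h b b

Derivation 1: A ⇒ L b ⇒ h h b b
Derivation 2: A ⇒ h U ⇒ h h b b

Two distinct leftmost derivations for the same string.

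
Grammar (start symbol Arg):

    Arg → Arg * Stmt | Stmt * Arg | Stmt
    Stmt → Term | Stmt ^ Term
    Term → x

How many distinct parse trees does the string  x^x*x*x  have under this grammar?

Parse trees for x^x*x*x:
  [Arg [Arg [Arg [Stmt [Stmt [Term x]] ^ [Term x]]] * [Stmt [Term x]]] * [Stmt [Term x]]]
  [Arg [Arg [Stmt [Stmt [Term x]] ^ [Term x]] * [Arg [Stmt [Term x]]]] * [Stmt [Term x]]]
  [Arg [Stmt [Stmt [Term x]] ^ [Term x]] * [Arg [Arg [Stmt [Term x]]] * [Stmt [Term x]]]]
  [Arg [Stmt [Stmt [Term x]] ^ [Term x]] * [Arg [Stmt [Term x]] * [Arg [Stmt [Term x]]]]]

4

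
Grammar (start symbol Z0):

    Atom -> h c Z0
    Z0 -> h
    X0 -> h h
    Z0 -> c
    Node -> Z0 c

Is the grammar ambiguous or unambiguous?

(Node, X0, Atom are unreachable from Z0, so their rules don't affect L(Z0).) The reachable rules are right-linear with at most one rule per (nonterminal, next-terminal) pair. Each input token forces the next rule, so parsing is deterministic.

Unambiguous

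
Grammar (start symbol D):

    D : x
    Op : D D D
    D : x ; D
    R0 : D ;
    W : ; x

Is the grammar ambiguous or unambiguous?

Unambiguous

(Op, W, R0 are unreachable from D, so their rules don't affect L(D).) Right-recursive list with a separator: after each atom, whether the separator follows determines the rule. One parse per string.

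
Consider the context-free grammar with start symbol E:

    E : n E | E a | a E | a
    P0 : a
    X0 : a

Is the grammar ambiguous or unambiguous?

Ambiguous

Witness: a a

Derivation 1: E ⇒ E a ⇒ a a
Derivation 2: E ⇒ a E ⇒ a a

Two distinct leftmost derivations for the same string.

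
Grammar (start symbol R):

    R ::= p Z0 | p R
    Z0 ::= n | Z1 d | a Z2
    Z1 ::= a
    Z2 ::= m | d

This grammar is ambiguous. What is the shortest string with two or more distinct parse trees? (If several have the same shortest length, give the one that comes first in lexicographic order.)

length 2: no string has ≥2 trees
length 3: p a d has 2 parse trees

Two derivations of p a d:
  R ⇒ p Z0 ⇒ p Z1 d ⇒ p a d
  R ⇒ p Z0 ⇒ p a Z2 ⇒ p a d

p a d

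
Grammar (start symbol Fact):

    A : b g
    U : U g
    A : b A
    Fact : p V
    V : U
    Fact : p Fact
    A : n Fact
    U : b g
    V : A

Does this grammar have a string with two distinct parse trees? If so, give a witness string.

Witness: p b g

Derivation 1: Fact ⇒ p V ⇒ p U ⇒ p b g
Derivation 2: Fact ⇒ p V ⇒ p A ⇒ p b g

Two distinct leftmost derivations for the same string.

Ambiguous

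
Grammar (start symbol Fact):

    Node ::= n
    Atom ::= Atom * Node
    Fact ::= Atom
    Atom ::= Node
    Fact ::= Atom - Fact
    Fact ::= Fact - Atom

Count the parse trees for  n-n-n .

4

Parse trees for n-n-n:
  [Fact [Atom [Node n]] - [Fact [Atom [Node n]] - [Fact [Atom [Node n]]]]]
  [Fact [Atom [Node n]] - [Fact [Fact [Atom [Node n]]] - [Atom [Node n]]]]
  [Fact [Fact [Atom [Node n]] - [Fact [Atom [Node n]]]] - [Atom [Node n]]]
  [Fact [Fact [Fact [Atom [Node n]]] - [Atom [Node n]]] - [Atom [Node n]]]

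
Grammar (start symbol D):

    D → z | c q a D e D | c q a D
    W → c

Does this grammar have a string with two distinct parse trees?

Ambiguous

Witness: c q a c q a z e z

Derivation 1: D ⇒ c q a D e D ⇒ c q a c q a D e D ⇒ c q a c q a z e D ⇒ c q a c q a z e z
Derivation 2: D ⇒ c q a D ⇒ c q a c q a D e D ⇒ c q a c q a z e D ⇒ c q a c q a z e z

Two distinct leftmost derivations for the same string.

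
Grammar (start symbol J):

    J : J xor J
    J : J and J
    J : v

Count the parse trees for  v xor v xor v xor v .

Parse trees for v xor v xor v xor v:
  [J [J v] xor [J [J v] xor [J [J v] xor [J v]]]]
  [J [J v] xor [J [J [J v] xor [J v]] xor [J v]]]
  [J [J [J v] xor [J v]] xor [J [J v] xor [J v]]]
  [J [J [J v] xor [J [J v] xor [J v]]] xor [J v]]
  [J [J [J [J v] xor [J v]] xor [J v]] xor [J v]]

5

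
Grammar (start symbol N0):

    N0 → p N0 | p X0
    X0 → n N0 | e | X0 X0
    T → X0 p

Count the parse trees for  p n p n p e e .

Parse trees for p n p n p e e:
  [N0 p [X0 n [N0 p [X0 n [N0 p [X0 [X0 e] [X0 e]]]]]]]
  [N0 p [X0 n [N0 p [X0 [X0 n [N0 p [X0 e]]] [X0 e]]]]]
  [N0 p [X0 [X0 n [N0 p [X0 n [N0 p [X0 e]]]]] [X0 e]]]

3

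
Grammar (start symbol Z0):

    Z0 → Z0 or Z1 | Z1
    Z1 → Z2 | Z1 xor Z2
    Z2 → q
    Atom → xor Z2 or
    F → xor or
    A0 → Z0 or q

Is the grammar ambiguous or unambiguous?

Only Z0, Z1, Z2 are reachable from Z0; ignoring the rest: The grammar is stratified — Z0 handles 'or' (left-recursive), Z1 handles 'xor', Z2 atoms. Each operator has a fixed associativity and precedence level, so every string has one parse.

Unambiguous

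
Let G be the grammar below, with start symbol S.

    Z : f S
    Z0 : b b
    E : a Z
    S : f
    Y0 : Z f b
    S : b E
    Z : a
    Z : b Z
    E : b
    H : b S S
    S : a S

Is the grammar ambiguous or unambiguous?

Only S, E, Z are reachable from S; ignoring the rest: Restricted to the reachable nonterminals, every rule has the form A → t or A → t B, and no two rules for the same A share a first terminal. The grammar encodes a DFA — one run per string.

Unambiguous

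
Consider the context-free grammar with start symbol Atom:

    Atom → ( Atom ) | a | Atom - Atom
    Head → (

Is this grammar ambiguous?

Ambiguous

Witness: a - a - a

Derivation 1: Atom ⇒ Atom - Atom ⇒ a - Atom ⇒ a - Atom - Atom ⇒ a - a - Atom ⇒ a - a - a
Derivation 2: Atom ⇒ Atom - Atom ⇒ Atom - Atom - Atom ⇒ a - Atom - Atom ⇒ a - a - Atom ⇒ a - a - a

Two distinct leftmost derivations for the same string.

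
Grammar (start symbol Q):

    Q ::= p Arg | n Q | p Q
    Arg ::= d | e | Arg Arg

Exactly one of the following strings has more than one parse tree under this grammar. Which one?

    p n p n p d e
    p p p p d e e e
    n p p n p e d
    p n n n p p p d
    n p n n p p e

p p p p d e e e

p n p n p d e: 1 tree
p p p p d e e e: 5 trees
n p p n p e d: 1 tree
p n n n p p p d: 1 tree
n p n n p p e: 1 tree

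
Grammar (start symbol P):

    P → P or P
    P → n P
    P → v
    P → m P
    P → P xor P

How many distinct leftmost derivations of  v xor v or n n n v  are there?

2

Parse trees for v xor v or n n n v:
  [P [P [P v] xor [P v]] or [P n [P n [P n [P v]]]]]
  [P [P v] xor [P [P v] or [P n [P n [P n [P v]]]]]]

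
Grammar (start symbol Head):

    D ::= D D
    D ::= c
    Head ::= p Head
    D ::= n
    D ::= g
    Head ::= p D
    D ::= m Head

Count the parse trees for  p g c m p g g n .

23

Parse trees for p g c m p g g n (showing first 6 of 23):
  [Head p [D [D g] [D [D c] [D [D m [Head p [D g]]] [D [D g] [D n]]]]]]
  [Head p [D [D g] [D [D c] [D [D [D m [Head p [D g]]] [D g]] [D n]]]]]
  [Head p [D [D g] [D [D c] [D [D m [Head p [D [D g] [D g]]]] [D n]]]]]
  [Head p [D [D g] [D [D c] [D m [Head p [D [D g] [D [D g] [D n]]]]]]]]
  [Head p [D [D g] [D [D c] [D m [Head p [D [D [D g] [D g]] [D n]]]]]]]
  [Head p [D [D g] [D [D [D c] [D m [Head p [D g]]]] [D [D g] [D n]]]]]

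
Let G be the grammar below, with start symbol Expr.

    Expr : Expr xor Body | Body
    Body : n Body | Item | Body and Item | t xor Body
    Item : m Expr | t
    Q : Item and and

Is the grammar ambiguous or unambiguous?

Ambiguous

Witness: t xor t

Derivation 1: Expr ⇒ Expr xor Body ⇒ Body xor Body ⇒ Item xor Body ⇒ t xor Body ⇒ t xor Item ⇒ t xor t
Derivation 2: Expr ⇒ Body ⇒ t xor Body ⇒ t xor Item ⇒ t xor t

Two distinct leftmost derivations for the same string.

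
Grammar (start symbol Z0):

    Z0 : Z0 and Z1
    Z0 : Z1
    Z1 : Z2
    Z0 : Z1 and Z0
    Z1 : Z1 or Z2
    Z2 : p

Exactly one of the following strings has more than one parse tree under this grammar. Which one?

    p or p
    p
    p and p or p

p or p: 1 tree
p: 1 tree
p and p or p: 2 trees

p and p or p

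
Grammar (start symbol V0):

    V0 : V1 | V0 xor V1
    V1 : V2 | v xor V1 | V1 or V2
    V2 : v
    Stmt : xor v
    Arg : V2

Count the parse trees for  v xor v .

2

Parse trees for v xor v:
  [V0 [V1 v xor [V1 [V2 v]]]]
  [V0 [V0 [V1 [V2 v]]] xor [V1 [V2 v]]]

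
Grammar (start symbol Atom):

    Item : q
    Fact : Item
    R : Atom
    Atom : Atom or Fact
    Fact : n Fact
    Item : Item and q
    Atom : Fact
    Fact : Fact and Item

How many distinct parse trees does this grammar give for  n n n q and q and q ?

Parse trees for n n n q and q and q (showing first 6 of 19):
  [Atom [Fact n [Fact n [Fact n [Fact [Item [Item [Item q] and q] and q]]]]]]
  [Atom [Fact n [Fact n [Fact n [Fact [Fact [Item q]] and [Item [Item q] and q]]]]]]
  [Atom [Fact n [Fact n [Fact n [Fact [Fact [Item [Item q] and q]] and [Item q]]]]]]
  [Atom [Fact n [Fact n [Fact n [Fact [Fact [Fact [Item q]] and [Item q]] and [Item q]]]]]]
  [Atom [Fact n [Fact n [Fact [Fact n [Fact [Item q]]] and [Item [Item q] and q]]]]]
  [Atom [Fact n [Fact n [Fact [Fact n [Fact [Item [Item q] and q]]] and [Item q]]]]]

19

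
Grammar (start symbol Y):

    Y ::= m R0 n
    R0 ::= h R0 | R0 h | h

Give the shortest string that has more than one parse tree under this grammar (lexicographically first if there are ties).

m h h n

length 3: no string has ≥2 trees
length 4: m h h n has 2 parse trees

Two derivations of m h h n:
  Y ⇒ m R0 n ⇒ m h R0 n ⇒ m h h n
  Y ⇒ m R0 n ⇒ m R0 h n ⇒ m h h n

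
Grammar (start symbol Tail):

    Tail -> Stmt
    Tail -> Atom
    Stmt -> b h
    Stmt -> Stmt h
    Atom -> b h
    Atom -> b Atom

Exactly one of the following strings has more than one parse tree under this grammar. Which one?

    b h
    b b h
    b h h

b h

b h: 2 trees
b b h: 1 tree
b h h: 1 tree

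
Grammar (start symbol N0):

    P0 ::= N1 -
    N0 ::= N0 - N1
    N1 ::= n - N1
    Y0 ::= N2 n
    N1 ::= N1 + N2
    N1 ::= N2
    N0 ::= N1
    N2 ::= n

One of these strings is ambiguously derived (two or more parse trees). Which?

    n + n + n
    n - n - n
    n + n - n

n - n - n

n + n + n: 1 tree
n - n - n: 4 trees
n + n - n: 1 tree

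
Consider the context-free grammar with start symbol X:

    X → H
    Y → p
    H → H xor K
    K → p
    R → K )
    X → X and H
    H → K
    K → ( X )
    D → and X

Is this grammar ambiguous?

Unambiguous

Only X, H, K are reachable from X; ignoring the rest: X → X and H | H  ;  H → H xor K | K  — a left-associative chain with K at the bottom. Each string factors uniquely by precedence.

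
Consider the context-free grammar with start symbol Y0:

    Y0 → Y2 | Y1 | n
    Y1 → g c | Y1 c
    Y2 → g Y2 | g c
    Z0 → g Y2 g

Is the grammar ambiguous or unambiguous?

Ambiguous

Witness: g c

Derivation 1: Y0 ⇒ Y2 ⇒ g c
Derivation 2: Y0 ⇒ Y1 ⇒ g c

Two distinct leftmost derivations for the same string.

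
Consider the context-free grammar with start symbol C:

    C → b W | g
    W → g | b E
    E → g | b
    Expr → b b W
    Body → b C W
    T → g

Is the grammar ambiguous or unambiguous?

(Expr, Body, T are unreachable from C, so their rules don't affect L(C).) Each reachable nonterminal has at most one production per leading terminal, and all productions are right-linear; the derivation is determined token-by-token.

Unambiguous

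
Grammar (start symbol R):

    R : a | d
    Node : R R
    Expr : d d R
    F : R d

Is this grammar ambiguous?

(Node, Expr, F are unreachable from R, so their rules don't affect L(R).) Each reachable nonterminal has at most one production per leading terminal, and all productions are right-linear; the derivation is determined token-by-token.

Unambiguous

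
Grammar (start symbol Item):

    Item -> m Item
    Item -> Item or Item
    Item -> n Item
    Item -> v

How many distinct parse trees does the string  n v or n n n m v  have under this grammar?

2

Parse trees for n v or n n n m v:
  [Item [Item n [Item v]] or [Item n [Item n [Item n [Item m [Item v]]]]]]
  [Item n [Item [Item v] or [Item n [Item n [Item n [Item m [Item v]]]]]]]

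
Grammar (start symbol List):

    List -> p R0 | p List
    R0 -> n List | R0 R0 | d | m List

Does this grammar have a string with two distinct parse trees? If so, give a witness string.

Witness: p d d d

Derivation 1: List ⇒ p R0 ⇒ p R0 R0 ⇒ p R0 R0 R0 ⇒ p d R0 R0 ⇒ p d d R0 ⇒ p d d d
Derivation 2: List ⇒ p R0 ⇒ p R0 R0 ⇒ p d R0 ⇒ p d R0 R0 ⇒ p d d R0 ⇒ p d d d

Two distinct leftmost derivations for the same string.

Ambiguous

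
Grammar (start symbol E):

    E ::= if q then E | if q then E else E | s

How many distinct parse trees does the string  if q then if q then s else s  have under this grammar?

Parse trees for if q then if q then s else s:
  [E if q then [E if q then [E s] else [E s]]]
  [E if q then [E if q then [E s]] else [E s]]

2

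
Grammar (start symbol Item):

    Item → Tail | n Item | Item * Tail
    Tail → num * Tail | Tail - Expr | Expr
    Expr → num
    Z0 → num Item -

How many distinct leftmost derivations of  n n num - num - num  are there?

1

Parse trees for n n num - num - num:
  [Item n [Item n [Item [Tail [Tail [Tail [Expr num]] - [Expr num]] - [Expr num]]]]]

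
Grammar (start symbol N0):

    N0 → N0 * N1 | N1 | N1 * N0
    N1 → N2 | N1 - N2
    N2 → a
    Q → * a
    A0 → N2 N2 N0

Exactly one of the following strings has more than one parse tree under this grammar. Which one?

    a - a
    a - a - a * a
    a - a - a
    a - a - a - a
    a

a - a - a * a

a - a: 1 tree
a - a - a * a: 2 trees
a - a - a: 1 tree
a - a - a - a: 1 tree
a: 1 tree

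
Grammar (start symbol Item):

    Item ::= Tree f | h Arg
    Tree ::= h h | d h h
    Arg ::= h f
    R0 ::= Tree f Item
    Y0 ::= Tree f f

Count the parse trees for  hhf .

Parse trees for hhf:
  [Item [Tree h h] f]
  [Item h [Arg h f]]

2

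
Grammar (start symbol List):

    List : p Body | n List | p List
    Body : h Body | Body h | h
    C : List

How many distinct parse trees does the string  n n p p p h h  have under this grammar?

2

Parse trees for n n p p p h h:
  [List n [List n [List p [List p [List p [Body h [Body h]]]]]]]
  [List n [List n [List p [List p [List p [Body [Body h] h]]]]]]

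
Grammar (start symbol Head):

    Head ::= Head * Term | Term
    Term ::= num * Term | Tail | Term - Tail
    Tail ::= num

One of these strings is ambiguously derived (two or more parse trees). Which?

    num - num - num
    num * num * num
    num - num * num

num * num * num

num - num - num: 1 tree
num * num * num: 4 trees
num - num * num: 1 tree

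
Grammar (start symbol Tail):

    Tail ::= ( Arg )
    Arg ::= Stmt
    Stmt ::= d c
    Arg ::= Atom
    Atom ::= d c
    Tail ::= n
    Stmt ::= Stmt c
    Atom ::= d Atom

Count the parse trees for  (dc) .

2

Parse trees for (dc):
  [Tail ( [Arg [Stmt d c]] )]
  [Tail ( [Arg [Atom d c]] )]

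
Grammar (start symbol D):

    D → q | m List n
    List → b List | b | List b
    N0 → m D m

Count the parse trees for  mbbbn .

4

Parse trees for mbbbn:
  [D m [List b [List b [List b]]] n]
  [D m [List b [List [List b] b]] n]
  [D m [List [List b [List b]] b] n]
  [D m [List [List [List b] b] b] n]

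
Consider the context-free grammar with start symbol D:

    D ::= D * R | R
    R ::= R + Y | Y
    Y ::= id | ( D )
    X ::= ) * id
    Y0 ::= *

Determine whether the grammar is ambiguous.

Only D, R, Y are reachable from D; ignoring the rest: This is a standard precedence ladder (D over R over Y), with each level left-recursive on its own operator ('*' at D, '+' at R). That structure is LR(1), hence unambiguous.

Unambiguous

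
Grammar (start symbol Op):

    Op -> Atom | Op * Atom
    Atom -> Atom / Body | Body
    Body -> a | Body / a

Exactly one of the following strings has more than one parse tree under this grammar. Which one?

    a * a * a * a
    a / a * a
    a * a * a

a * a * a * a: 1 tree
a / a * a: 2 trees
a * a * a: 1 tree

a / a * a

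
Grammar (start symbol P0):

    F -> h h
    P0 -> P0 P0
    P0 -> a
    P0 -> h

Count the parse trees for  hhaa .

5

Parse trees for hhaa:
  [P0 [P0 h] [P0 [P0 h] [P0 [P0 a] [P0 a]]]]
  [P0 [P0 h] [P0 [P0 [P0 h] [P0 a]] [P0 a]]]
  [P0 [P0 [P0 h] [P0 h]] [P0 [P0 a] [P0 a]]]
  [P0 [P0 [P0 h] [P0 [P0 h] [P0 a]]] [P0 a]]
  [P0 [P0 [P0 [P0 h] [P0 h]] [P0 a]] [P0 a]]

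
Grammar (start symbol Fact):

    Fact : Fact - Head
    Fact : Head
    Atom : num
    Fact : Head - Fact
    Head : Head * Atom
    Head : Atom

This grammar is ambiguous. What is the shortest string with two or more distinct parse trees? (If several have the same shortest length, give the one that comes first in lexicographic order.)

num - num

length 1: no string has ≥2 trees
length 3: num - num has 2 parse trees

Two derivations of num - num:
  Fact ⇒ Fact - Head ⇒ Head - Head ⇒ Atom - Head ⇒ num - Head ⇒ num - Atom ⇒ num - num
  Fact ⇒ Head - Fact ⇒ Atom - Fact ⇒ num - Fact ⇒ num - Head ⇒ num - Atom ⇒ num - num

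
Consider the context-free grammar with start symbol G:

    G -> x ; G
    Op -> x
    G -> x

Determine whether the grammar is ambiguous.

(Op is unreachable from G, so its rules don't affect L(G).) Right-recursive list with a separator: after each atom, whether the separator follows determines the rule. One parse per string.

Unambiguous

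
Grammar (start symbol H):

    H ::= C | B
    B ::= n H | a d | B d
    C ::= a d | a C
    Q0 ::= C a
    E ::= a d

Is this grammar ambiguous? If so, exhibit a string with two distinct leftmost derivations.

Witness: a d

Derivation 1: H ⇒ C ⇒ a d
Derivation 2: H ⇒ B ⇒ a d

Two distinct leftmost derivations for the same string.

Ambiguous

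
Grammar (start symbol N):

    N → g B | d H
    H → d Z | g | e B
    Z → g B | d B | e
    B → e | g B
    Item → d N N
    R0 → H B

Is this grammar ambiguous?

Only N, H, Z, B are reachable from N; ignoring the rest: Restricted to the reachable nonterminals, every rule has the form A → t or A → t B, and no two rules for the same A share a first terminal. The grammar encodes a DFA — one run per string.

Unambiguous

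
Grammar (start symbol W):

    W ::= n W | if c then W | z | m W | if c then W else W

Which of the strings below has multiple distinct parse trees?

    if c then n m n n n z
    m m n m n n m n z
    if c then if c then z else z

if c then n m n n n z: 1 tree
m m n m n n m n z: 1 tree
if c then if c then z else z: 2 trees

if c then if c then z else z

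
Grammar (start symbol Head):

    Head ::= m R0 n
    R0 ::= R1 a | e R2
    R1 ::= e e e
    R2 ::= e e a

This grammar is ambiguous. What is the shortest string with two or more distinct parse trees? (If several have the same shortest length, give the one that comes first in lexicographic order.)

length 6: m e e e a n has 2 parse trees

Two derivations of m e e e a n:
  Head ⇒ m R0 n ⇒ m R1 a n ⇒ m e e e a n
  Head ⇒ m R0 n ⇒ m e R2 n ⇒ m e e e a n

m e e e a n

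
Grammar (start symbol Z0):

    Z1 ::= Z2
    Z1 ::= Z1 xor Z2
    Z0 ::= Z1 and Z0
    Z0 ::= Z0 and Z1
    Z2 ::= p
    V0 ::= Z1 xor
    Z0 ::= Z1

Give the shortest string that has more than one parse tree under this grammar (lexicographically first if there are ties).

length 1: no string has ≥2 trees
length 3: p and p has 2 parse trees

Two derivations of p and p:
  Z0 ⇒ Z1 and Z0 ⇒ Z2 and Z0 ⇒ p and Z0 ⇒ p and Z1 ⇒ p and Z2 ⇒ p and p
  Z0 ⇒ Z0 and Z1 ⇒ Z1 and Z1 ⇒ Z2 and Z1 ⇒ p and Z1 ⇒ p and Z2 ⇒ p and p

p and p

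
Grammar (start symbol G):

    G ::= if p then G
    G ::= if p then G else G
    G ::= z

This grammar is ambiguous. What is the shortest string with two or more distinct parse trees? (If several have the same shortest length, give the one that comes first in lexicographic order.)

if p then if p then z else z

length 1: no string has ≥2 trees
length 4: no string has ≥2 trees
length 6: no string has ≥2 trees
length 7: no string has ≥2 trees
length 9: if p then if p then z else z has 2 parse trees

Two derivations of if p then if p then z else z:
  G ⇒ if p then G ⇒ if p then if p then G else G ⇒ if p then if p then z else G ⇒ if p then if p then z else z
  G ⇒ if p then G else G ⇒ if p then if p then G else G ⇒ if p then if p then z else G ⇒ if p then if p then z else z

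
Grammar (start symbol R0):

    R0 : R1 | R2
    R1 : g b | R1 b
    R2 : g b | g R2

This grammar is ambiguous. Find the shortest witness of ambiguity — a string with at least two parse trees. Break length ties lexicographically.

length 2: g b has 2 parse trees

Two derivations of g b:
  R0 ⇒ R1 ⇒ g b
  R0 ⇒ R2 ⇒ g b

g b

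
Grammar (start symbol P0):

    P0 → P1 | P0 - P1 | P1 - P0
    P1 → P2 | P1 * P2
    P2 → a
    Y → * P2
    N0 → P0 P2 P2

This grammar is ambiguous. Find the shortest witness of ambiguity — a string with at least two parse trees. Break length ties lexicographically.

a - a

length 1: no string has ≥2 trees
length 3: a - a has 2 parse trees

Two derivations of a - a:
  P0 ⇒ P0 - P1 ⇒ P1 - P1 ⇒ P2 - P1 ⇒ a - P1 ⇒ a - P2 ⇒ a - a
  P0 ⇒ P1 - P0 ⇒ P2 - P0 ⇒ a - P0 ⇒ a - P1 ⇒ a - P2 ⇒ a - a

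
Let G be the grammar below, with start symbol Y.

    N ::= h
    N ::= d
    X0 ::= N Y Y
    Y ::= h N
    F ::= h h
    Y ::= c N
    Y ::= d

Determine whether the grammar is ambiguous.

Unambiguous

Only Y, N are reachable from Y; ignoring the rest: Each reachable nonterminal has at most one production per leading terminal, and all productions are right-linear; the derivation is determined token-by-token.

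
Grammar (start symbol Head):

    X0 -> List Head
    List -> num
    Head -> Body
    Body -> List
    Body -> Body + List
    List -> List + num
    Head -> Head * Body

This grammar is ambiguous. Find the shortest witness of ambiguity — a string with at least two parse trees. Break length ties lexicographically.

length 1: no string has ≥2 trees
length 3: num + num has 2 parse trees

Two derivations of num + num:
  Head ⇒ Body ⇒ List ⇒ List + num ⇒ num + num
  Head ⇒ Body ⇒ Body + List ⇒ List + List ⇒ num + List ⇒ num + num

num + num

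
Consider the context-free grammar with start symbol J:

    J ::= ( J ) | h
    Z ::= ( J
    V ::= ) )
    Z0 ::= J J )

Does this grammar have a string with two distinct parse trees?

Only J is reachable from J; ignoring the rest: L(J) is { openⁿ atom closeⁿ : n ≥ 0 }. The bracket depth fixes n, and the derivation is forced at every step.

Unambiguous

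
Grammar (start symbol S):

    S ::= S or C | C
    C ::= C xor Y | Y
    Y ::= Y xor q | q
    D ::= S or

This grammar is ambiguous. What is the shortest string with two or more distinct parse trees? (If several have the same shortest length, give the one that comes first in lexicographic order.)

length 1: no string has ≥2 trees
length 3: q xor q has 2 parse trees

Two derivations of q xor q:
  S ⇒ C ⇒ C xor Y ⇒ Y xor Y ⇒ q xor Y ⇒ q xor q
  S ⇒ C ⇒ Y ⇒ Y xor q ⇒ q xor q

q xor q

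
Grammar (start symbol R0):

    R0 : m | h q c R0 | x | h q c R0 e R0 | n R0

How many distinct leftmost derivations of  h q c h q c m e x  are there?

2

Parse trees for h q c h q c m e x:
  [R0 h q c [R0 h q c [R0 m] e [R0 x]]]
  [R0 h q c [R0 h q c [R0 m]] e [R0 x]]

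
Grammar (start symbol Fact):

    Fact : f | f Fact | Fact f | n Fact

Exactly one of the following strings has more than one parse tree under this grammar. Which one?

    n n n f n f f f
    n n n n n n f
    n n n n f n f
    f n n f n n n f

n n n f n f f f: 29 trees
n n n n n n f: 1 tree
n n n n f n f: 1 tree
f n n f n n n f: 1 tree

n n n f n f f f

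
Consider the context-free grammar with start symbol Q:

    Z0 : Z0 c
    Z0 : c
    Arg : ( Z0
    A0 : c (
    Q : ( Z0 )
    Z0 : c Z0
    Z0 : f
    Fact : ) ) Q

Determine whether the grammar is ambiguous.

Witness: ( c c )

Derivation 1: Q ⇒ ( Z0 ) ⇒ ( Z0 c ) ⇒ ( c c )
Derivation 2: Q ⇒ ( Z0 ) ⇒ ( c Z0 ) ⇒ ( c c )

Two distinct leftmost derivations for the same string.

Ambiguous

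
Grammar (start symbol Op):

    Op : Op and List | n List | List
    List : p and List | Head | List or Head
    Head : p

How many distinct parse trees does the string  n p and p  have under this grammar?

2

Parse trees for n p and p:
  [Op [Op n [List [Head p]]] and [List [Head p]]]
  [Op n [List p and [List [Head p]]]]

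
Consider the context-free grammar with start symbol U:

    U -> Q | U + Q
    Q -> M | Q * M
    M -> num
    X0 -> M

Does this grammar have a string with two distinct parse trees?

Unambiguous

Only U, Q, M are reachable from U; ignoring the rest: U → U + Q | Q  ;  Q → Q * M | M  — a left-associative chain with M at the bottom. Each string factors uniquely by precedence.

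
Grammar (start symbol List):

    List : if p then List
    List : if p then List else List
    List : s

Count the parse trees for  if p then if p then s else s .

Parse trees for if p then if p then s else s:
  [List if p then [List if p then [List s] else [List s]]]
  [List if p then [List if p then [List s]] else [List s]]

2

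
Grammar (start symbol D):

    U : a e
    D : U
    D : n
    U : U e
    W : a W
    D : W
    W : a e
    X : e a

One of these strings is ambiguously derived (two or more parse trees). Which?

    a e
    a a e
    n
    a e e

a e: 2 trees
a a e: 1 tree
n: 1 tree
a e e: 1 tree

a e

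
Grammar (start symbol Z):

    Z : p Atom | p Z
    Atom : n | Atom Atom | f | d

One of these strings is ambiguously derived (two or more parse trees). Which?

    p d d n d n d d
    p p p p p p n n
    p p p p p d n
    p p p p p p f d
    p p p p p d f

p d d n d n d d

p d d n d n d d: 132 trees
p p p p p p n n: 1 tree
p p p p p d n: 1 tree
p p p p p p f d: 1 tree
p p p p p d f: 1 tree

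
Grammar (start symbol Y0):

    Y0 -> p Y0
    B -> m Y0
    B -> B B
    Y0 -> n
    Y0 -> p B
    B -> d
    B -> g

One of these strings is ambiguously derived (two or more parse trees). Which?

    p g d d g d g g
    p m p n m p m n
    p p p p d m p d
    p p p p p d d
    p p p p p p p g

p g d d g d g g

p g d d g d g g: 132 trees
p m p n m p m n: 1 tree
p p p p d m p d: 1 tree
p p p p p d d: 1 tree
p p p p p p p g: 1 tree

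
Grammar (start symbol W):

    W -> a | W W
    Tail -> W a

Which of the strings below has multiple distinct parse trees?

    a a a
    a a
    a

a a a

a a a: 2 trees
a a: 1 tree
a: 1 tree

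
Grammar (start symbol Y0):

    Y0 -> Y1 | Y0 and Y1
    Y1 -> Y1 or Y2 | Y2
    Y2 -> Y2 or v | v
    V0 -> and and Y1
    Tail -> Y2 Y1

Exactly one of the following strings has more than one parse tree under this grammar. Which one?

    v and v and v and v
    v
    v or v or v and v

v and v and v and v: 1 tree
v: 1 tree
v or v or v and v: 4 trees

v or v or v and v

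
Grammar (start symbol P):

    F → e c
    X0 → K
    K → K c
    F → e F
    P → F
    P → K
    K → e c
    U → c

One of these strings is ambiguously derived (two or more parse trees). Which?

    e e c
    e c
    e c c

e c

e e c: 1 tree
e c: 2 trees
e c c: 1 tree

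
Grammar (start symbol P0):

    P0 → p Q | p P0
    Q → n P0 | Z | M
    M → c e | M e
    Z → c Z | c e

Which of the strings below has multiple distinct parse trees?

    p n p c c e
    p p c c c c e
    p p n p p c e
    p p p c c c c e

p p n p p c e

p n p c c e: 1 tree
p p c c c c e: 1 tree
p p n p p c e: 2 trees
p p p c c c c e: 1 tree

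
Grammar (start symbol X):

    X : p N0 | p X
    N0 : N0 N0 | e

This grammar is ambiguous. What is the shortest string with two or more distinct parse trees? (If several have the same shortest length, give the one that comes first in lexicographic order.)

p e e e

length 2: no string has ≥2 trees
length 3: no string has ≥2 trees
length 4: p e e e has 2 parse trees

Two derivations of p e e e:
  X ⇒ p N0 ⇒ p N0 N0 ⇒ p N0 N0 N0 ⇒ p e N0 N0 ⇒ p e e N0 ⇒ p e e e
  X ⇒ p N0 ⇒ p N0 N0 ⇒ p e N0 ⇒ p e N0 N0 ⇒ p e e N0 ⇒ p e e e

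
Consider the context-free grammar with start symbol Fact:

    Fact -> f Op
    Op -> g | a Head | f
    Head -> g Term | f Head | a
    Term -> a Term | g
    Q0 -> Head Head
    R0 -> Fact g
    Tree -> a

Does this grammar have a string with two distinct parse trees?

Unambiguous

(Q0, R0, Tree are unreachable from Fact, so their rules don't affect L(Fact).) The reachable rules are right-linear with at most one rule per (nonterminal, next-terminal) pair. Each input token forces the next rule, so parsing is deterministic.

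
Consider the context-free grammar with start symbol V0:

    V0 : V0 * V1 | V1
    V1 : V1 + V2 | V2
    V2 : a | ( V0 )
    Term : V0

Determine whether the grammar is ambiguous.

Only V0, V1, V2 are reachable from V0; ignoring the rest: This is a standard precedence ladder (V0 over V1 over V2), with each level left-recursive on its own operator ('*' at V0, '+' at V1). That structure is LR(1), hence unambiguous.

Unambiguous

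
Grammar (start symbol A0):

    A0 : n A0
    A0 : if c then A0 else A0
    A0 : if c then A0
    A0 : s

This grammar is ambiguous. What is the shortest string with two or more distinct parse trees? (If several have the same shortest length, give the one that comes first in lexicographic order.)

length 1: no string has ≥2 trees
length 2: no string has ≥2 trees
length 3: no string has ≥2 trees
length 4: no string has ≥2 trees
length 5: no string has ≥2 trees
length 6: no string has ≥2 trees
length 7: no string has ≥2 trees
length 8: no string has ≥2 trees
length 9: if c then if c then s else s has 2 parse trees

Two derivations of if c then if c then s else s:
  A0 ⇒ if c then A0 else A0 ⇒ if c then if c then A0 else A0 ⇒ if c then if c then s else A0 ⇒ if c then if c then s else s
  A0 ⇒ if c then A0 ⇒ if c then if c then A0 else A0 ⇒ if c then if c then s else A0 ⇒ if c then if c then s else s

if c then if c then s else s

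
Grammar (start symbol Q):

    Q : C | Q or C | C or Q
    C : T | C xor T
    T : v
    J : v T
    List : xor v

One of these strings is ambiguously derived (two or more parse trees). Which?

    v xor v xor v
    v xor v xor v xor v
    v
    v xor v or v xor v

v xor v xor v: 1 tree
v xor v xor v xor v: 1 tree
v: 1 tree
v xor v or v xor v: 2 trees

v xor v or v xor v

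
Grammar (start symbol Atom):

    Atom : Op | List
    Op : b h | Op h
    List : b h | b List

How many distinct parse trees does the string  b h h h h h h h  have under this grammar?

Parse trees for b h h h h h h h:
  [Atom [Op [Op [Op [Op [Op [Op [Op b h] h] h] h] h] h] h]]

1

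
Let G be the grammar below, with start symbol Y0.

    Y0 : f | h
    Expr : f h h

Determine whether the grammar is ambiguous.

Unambiguous

(Expr is unreachable from Y0, so its rules don't affect L(Y0).) Restricted to the reachable nonterminals, every rule has the form A → t or A → t B, and no two rules for the same A share a first terminal. The grammar encodes a DFA — one run per string.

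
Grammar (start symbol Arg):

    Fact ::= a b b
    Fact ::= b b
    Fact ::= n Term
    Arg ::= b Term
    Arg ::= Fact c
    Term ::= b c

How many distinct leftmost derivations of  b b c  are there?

2

Parse trees for b b c:
  [Arg b [Term b c]]
  [Arg [Fact b b] c]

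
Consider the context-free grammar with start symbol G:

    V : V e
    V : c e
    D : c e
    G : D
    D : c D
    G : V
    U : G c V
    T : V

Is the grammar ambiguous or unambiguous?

Witness: c e

Derivation 1: G ⇒ D ⇒ c e
Derivation 2: G ⇒ V ⇒ c e

Two distinct leftmost derivations for the same string.

Ambiguous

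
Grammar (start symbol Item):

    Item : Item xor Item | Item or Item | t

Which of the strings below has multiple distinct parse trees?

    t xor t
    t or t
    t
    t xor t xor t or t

t xor t xor t or t

t xor t: 1 tree
t or t: 1 tree
t: 1 tree
t xor t xor t or t: 5 trees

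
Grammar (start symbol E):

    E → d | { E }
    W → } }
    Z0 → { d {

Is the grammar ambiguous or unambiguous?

(W, Z0 are unreachable from E, so their rules don't affect L(E).) L(E) is { openⁿ atom closeⁿ : n ≥ 0 }. The bracket depth fixes n, and the derivation is forced at every step.

Unambiguous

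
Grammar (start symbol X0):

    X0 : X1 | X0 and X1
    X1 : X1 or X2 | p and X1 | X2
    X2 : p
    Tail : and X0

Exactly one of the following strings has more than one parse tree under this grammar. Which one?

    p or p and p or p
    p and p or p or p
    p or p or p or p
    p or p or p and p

p or p and p or p: 1 tree
p and p or p or p: 4 trees
p or p or p or p: 1 tree
p or p or p and p: 1 tree

p and p or p or p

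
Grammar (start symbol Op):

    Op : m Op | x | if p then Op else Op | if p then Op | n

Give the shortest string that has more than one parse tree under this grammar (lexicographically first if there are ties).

length 1: no string has ≥2 trees
length 2: no string has ≥2 trees
length 3: no string has ≥2 trees
length 4: no string has ≥2 trees
length 5: no string has ≥2 trees
length 6: no string has ≥2 trees
length 7: no string has ≥2 trees
length 8: no string has ≥2 trees
length 9: if p then if p then n else n has 2 parse trees

Two derivations of if p then if p then n else n:
  Op ⇒ if p then Op else Op ⇒ if p then if p then Op else Op ⇒ if p then if p then n else Op ⇒ if p then if p then n else n
  Op ⇒ if p then Op ⇒ if p then if p then Op else Op ⇒ if p then if p then n else Op ⇒ if p then if p then n else n

if p then if p then n else n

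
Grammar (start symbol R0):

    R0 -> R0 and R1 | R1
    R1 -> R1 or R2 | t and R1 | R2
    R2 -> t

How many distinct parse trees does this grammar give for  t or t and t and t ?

Parse trees for t or t and t and t:
  [R0 [R0 [R1 [R1 [R2 t]] or [R2 t]]] and [R1 t and [R1 [R2 t]]]]
  [R0 [R0 [R0 [R1 [R1 [R2 t]] or [R2 t]]] and [R1 [R2 t]]] and [R1 [R2 t]]]

2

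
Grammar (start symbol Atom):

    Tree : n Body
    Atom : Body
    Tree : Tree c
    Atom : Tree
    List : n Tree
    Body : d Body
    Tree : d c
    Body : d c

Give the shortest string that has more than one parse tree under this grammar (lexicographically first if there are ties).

length 2: d c has 2 parse trees

Two derivations of d c:
  Atom ⇒ Body ⇒ d c
  Atom ⇒ Tree ⇒ d c

d c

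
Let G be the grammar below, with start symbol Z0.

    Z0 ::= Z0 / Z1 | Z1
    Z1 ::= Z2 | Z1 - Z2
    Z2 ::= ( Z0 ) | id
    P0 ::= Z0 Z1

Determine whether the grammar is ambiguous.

Unambiguous

(P0 is unreachable from Z0, so its rules don't affect L(Z0).) The grammar is stratified — Z0 handles '/' (left-recursive), Z1 handles '-', Z2 atoms. Each operator has a fixed associativity and precedence level, so every string has one parse.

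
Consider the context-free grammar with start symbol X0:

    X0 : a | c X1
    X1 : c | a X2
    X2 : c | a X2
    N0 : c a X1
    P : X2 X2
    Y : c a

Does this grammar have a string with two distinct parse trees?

Unambiguous

(N0, P, Y are unreachable from X0, so their rules don't affect L(X0).) The reachable rules are right-linear with at most one rule per (nonterminal, next-terminal) pair. Each input token forces the next rule, so parsing is deterministic.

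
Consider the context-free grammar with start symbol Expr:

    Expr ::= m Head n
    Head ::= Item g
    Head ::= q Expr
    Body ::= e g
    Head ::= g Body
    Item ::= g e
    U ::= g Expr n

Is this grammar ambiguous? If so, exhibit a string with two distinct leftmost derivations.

Ambiguous

Witness: m g e g n

Derivation 1: Expr ⇒ m Head n ⇒ m Item g n ⇒ m g e g n
Derivation 2: Expr ⇒ m Head n ⇒ m g Body n ⇒ m g e g n

Two distinct leftmost derivations for the same string.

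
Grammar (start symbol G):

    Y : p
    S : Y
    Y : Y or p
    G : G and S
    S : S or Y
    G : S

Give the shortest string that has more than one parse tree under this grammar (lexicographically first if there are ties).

length 1: no string has ≥2 trees
length 3: p or p has 2 parse trees

Two derivations of p or p:
  G ⇒ S ⇒ Y ⇒ Y or p ⇒ p or p
  G ⇒ S ⇒ S or Y ⇒ Y or Y ⇒ p or Y ⇒ p or p

p or p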